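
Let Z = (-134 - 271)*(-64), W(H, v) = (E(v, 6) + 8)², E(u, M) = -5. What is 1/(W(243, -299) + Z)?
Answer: 1/25929 ≈ 3.8567e-5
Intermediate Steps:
W(H, v) = 9 (W(H, v) = (-5 + 8)² = 3² = 9)
Z = 25920 (Z = -405*(-64) = 25920)
1/(W(243, -299) + Z) = 1/(9 + 25920) = 1/25929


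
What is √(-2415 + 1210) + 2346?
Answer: 2346 + I*√1205 ≈ 2346.0 + 34.713*I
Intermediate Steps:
√(-2415 + 1210) + 2346 = √(-1205) + 2346 = I*√1205 + 2346 = 2346 + I*√1205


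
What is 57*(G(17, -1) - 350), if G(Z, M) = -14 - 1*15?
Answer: -21603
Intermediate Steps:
G(Z, M) = -29 (G(Z, M) = -14 - 15 = -29)
57*(G(17, -1) - 350) = 57*(-29 - 350) = 57*(-379) = -21603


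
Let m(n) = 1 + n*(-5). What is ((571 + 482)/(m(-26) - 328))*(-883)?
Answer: 929799/197 ≈ 4719.8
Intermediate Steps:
m(n) = 1 - 5*n
((571 + 482)/(m(-26) - 328))*(-883) = ((571 + 482)/((1 - 5*(-26)) - 328))*(-883) = (1053/((1 + 130) - 328))*(-883) = (1053/(131 - 328))*(-883) = (1053/(-197))*(-883) = (1053*(-1/197))*(-883) = -1053/197*(-883) = 929799/197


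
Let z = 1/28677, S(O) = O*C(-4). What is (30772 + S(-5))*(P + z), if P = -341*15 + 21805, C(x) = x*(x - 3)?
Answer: 14661061220792/28677 ≈ 5.1125e+8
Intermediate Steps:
C(x) = x*(-3 + x)
P = 16690 (P = -5115 + 21805 = 16690)
S(O) = 28*O (S(O) = O*(-4*(-3 - 4)) = O*(-4*(-7)) = O*28 = 28*O)
z = 1/28677 ≈ 3.4871e-5
(30772 + S(-5))*(P + z) = (30772 + 28*(-5))*(16690 + 1/28677) = (30772 - 140)*(478619131/28677) = 30632*(478619131/28677) = 14661061220792/28677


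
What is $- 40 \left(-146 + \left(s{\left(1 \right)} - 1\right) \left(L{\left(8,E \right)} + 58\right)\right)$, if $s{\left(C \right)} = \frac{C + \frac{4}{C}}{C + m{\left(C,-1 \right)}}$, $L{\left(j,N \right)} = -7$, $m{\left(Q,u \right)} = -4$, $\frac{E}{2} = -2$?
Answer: $11280$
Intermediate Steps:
$E = -4$ ($E = 2 \left(-2\right) = -4$)
$s{\left(C \right)} = \frac{C + \frac{4}{C}}{-4 + C}$ ($s{\left(C \right)} = \frac{C + \frac{4}{C}}{C - 4} = \frac{C + \frac{4}{C}}{-4 + C}$)
$- 40 \left(-146 + \left(s{\left(1 \right)} - 1\right) \left(L{\left(8,E \right)} + 58\right)\right) = - 40 \left(-146 + \left(\frac{4 + 1^{2}}{1 \left(-4 + 1\right)} - 1\right) \left(-7 + 58\right)\right) = - 40 \left(-146 + \left(1 \frac{1}{-3} \left(4 + 1\right) - 1\right) 51\right) = - 40 \left(-146 + \left(1 \left(- \frac{1}{3}\right) 5 - 1\right) 51\right) = - 40 \left(-146 + \left(- \frac{5}{3} - 1\right) 51\right) = - 40 \left(-146 - 136\right) = \left(-40\right) \left(-282\right) = 11280$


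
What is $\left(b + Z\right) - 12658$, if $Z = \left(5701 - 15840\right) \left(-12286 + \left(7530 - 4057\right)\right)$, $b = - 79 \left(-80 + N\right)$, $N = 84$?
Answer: $89342033$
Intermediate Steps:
$b = -316$ ($b = - 79 \left(-80 + 84\right) = \left(-79\right) 4 = -316$)
$Z = 89355007$ ($Z = - 10139 \left(-12286 + \left(7530 - 4057\right)\right) = - 10139 \left(-12286 + 3473\right) = \left(-10139\right) \left(-8813\right) = 89355007$)
$\left(b + Z\right) - 12658 = \left(-316 + 89355007\right) - 12658 = 89354691 - 12658 = 89342033$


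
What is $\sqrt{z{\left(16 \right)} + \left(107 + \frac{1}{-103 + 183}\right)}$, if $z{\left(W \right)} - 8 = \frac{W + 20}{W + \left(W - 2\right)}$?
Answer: $\frac{3 \sqrt{5165}}{20} \approx 10.78$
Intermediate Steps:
$z{\left(W \right)} = 8 + \frac{20 + W}{-2 + 2 W}$ ($z{\left(W \right)} = 8 + \frac{W + 20}{W + \left(W - 2\right)} = 8 + \frac{20 + W}{W + \left(W - 2\right)} = 8 + \frac{20 + W}{W + \left(-2 + W\right)} = 8 + \frac{20 + W}{-2 + 2 W}$)
$\sqrt{z{\left(16 \right)} + \left(107 + \frac{1}{-103 + 183}\right)} = \sqrt{\frac{4 + 17 \cdot 16}{2 \left(-1 + 16\right)} + \left(107 + \frac{1}{-103 + 183}\right)} = \sqrt{\frac{4 + 272}{2 \cdot 15} + \left(107 + \frac{1}{80}\right)} = \sqrt{\frac{1}{2} \cdot \frac{1}{15} \cdot 276 + \left(107 + \frac{1}{80}\right)} = \sqrt{\frac{46}{5} + \frac{8561}{80}} = \sqrt{\frac{9297}{80}} = \frac{3 \sqrt{5165}}{20}$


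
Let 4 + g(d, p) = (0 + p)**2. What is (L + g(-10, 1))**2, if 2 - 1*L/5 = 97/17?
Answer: 133956/289 ≈ 463.52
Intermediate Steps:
g(d, p) = -4 + p**2 (g(d, p) = -4 + (0 + p)**2 = -4 + p**2)
L = -315/17 (L = 10 - 485/17 = -315/17 ≈ -18.529)
(L + g(-10, 1))**2 = (-315/17 + (-4 + 1**2))**2 = (-315/17 + (-4 + 1))**2 = (-315/17 - 3)**2 = (-366/17)**2 = 133956/289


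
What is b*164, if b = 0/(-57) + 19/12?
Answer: 779/3 ≈ 259.67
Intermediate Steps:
b = 19/12 (b = 0*(-1/57) + 19*(1/12) = 0 + 19/12 = 19/12 ≈ 1.5833)
b*164 = (19/12)*164 = 779/3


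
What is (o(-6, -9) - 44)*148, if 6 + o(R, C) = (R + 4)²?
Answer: -6808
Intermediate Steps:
o(R, C) = -6 + (4 + R)² (o(R, C) = -6 + (R + 4)² = -6 + (4 + R)²)
(o(-6, -9) - 44)*148 = ((-6 + (4 - 6)²) - 44)*148 = ((-6 + (-2)²) - 44)*148 = ((-6 + 4) - 44)*148 = (-2 - 44)*148 = -46*148 = -6808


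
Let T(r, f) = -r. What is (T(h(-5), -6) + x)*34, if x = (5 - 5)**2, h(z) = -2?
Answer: 68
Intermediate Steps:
x = 0 (x = 0**2 = 0)
(T(h(-5), -6) + x)*34 = (-1*(-2) + 0)*34 = (2 + 0)*34 = 2*34 = 68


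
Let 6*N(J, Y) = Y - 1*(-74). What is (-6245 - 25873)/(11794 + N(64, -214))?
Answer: -48177/17656 ≈ -2.7286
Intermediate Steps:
N(J, Y) = 37/3 + Y/6 (N(J, Y) = (Y - 1*(-74))/6 = (Y + 74)/6 = (74 + Y)/6 = 37/3 + Y/6)
(-6245 - 25873)/(11794 + N(64, -214)) = (-6245 - 25873)/(11794 + (37/3 + (⅙)*(-214))) = -32118/(11794 + (37/3 - 107/3)) = -32118/(11794 - 70/3) = -32118/35312/3 = -32118*3/35312 = -48177/17656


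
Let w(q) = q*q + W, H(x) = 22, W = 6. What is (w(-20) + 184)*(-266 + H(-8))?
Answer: -143960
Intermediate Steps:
w(q) = 6 + q² (w(q) = q*q + 6 = q² + 6 = 6 + q²)
(w(-20) + 184)*(-266 + H(-8)) = ((6 + (-20)²) + 184)*(-266 + 22) = ((6 + 400) + 184)*(-244) = (406 + 184)*(-244) = 590*(-244) = -143960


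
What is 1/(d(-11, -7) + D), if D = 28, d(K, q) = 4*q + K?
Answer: -1/11 ≈ -0.090909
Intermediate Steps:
d(K, q) = K + 4*q
1/(d(-11, -7) + D) = 1/((-11 + 4*(-7)) + 28) = 1/((-11 - 28) + 28) = 1/(-39 + 28) = 1/(-11) = -1/11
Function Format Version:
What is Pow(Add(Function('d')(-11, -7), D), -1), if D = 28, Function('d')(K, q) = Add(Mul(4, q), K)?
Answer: Rational(-1, 11) ≈ -0.090909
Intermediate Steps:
Function('d')(K, q) = Add(K, Mul(4, q))
Pow(Add(Function('d')(-11, -7), D), -1) = Pow(Add(Add(-11, Mul(4, -7)), 28), -1) = Pow(Add(Add(-11, -28), 28), -1) = Pow(Add(-39, 28), -1) = Pow(-11, -1) = Rational(-1, 11)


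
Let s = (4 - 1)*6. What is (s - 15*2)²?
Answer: 144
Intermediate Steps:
s = 18 (s = 3*6 = 18)
(s - 15*2)² = (18 - 15*2)² = (18 - 30)² = (-12)² = 144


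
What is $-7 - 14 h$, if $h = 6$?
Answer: $-91$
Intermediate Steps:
$-7 - 14 h = -7 - 84 = -91$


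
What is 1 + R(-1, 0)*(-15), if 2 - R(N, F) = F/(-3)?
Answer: -29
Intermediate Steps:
R(N, F) = 2 + F/3 (R(N, F) = 2 - F/(-3) = 2 - F*(-1)/3 = 2 - (-1)*F/3 = 2 + F/3)
1 + R(-1, 0)*(-15) = 1 + (2 + (⅓)*0)*(-15) = 1 + (2 + 0)*(-15) = 1 + 2*(-15) = 1 - 30 = -29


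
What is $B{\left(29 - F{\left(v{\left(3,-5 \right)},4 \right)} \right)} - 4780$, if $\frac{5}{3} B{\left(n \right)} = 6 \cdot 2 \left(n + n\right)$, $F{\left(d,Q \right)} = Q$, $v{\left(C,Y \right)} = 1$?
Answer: $-4420$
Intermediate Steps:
$B{\left(n \right)} = \frac{72 n}{5}$ ($B{\left(n \right)} = \frac{3 \cdot 6 \cdot 2 \left(n + n\right)}{5} = \frac{3 \cdot 12 \cdot 2 n}{5} = \frac{3 \cdot 24 n}{5} = \frac{72 n}{5}$)
$B{\left(29 - F{\left(v{\left(3,-5 \right)},4 \right)} \right)} - 4780 = \frac{72 \left(29 - 4\right)}{5} - 4780 = \frac{72}{5} \cdot 25 - 4780 = 360 - 4780 = -4420$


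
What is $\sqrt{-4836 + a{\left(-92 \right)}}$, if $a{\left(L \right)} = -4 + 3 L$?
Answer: $2 i \sqrt{1279} \approx 71.526 i$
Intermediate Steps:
$\sqrt{-4836 + a{\left(-92 \right)}} = \sqrt{-4836 + \left(-4 + 3 \left(-92\right)\right)} = \sqrt{-4836 - 280} = \sqrt{-5116} = 2 i \sqrt{1279}$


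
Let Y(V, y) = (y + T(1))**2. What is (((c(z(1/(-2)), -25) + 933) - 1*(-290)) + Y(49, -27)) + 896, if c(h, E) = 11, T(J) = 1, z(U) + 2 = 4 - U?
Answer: 2806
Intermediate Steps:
z(U) = 2 - U (z(U) = -2 + (4 - U) = 2 - U)
Y(V, y) = (1 + y)**2 (Y(V, y) = (y + 1)**2 = (1 + y)**2)
(((c(z(1/(-2)), -25) + 933) - 1*(-290)) + Y(49, -27)) + 896 = (((11 + 933) - 1*(-290)) + (1 - 27)**2) + 896 = ((944 + 290) + (-26)**2) + 896 = (1234 + 676) + 896 = 1910 + 896 = 2806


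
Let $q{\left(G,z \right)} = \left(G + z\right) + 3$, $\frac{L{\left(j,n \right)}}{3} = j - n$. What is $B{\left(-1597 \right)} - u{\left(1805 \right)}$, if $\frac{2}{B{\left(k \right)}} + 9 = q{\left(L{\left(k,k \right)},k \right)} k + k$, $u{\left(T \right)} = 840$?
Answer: $- \frac{1068485039}{1272006} \approx -840.0$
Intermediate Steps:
$L{\left(j,n \right)} = - 3 n + 3 j$ ($L{\left(j,n \right)} = 3 \left(j - n\right) = - 3 n + 3 j$)
$q{\left(G,z \right)} = 3 + G + z$
$B{\left(k \right)} = \frac{2}{-9 + k + k \left(3 + k\right)}$ ($B{\left(k \right)} = \frac{2}{-9 + \left(\left(3 + \left(- 3 k + 3 k\right) + k\right) k + k\right)} = \frac{2}{-9 + \left(\left(3 + 0 + k\right) k + k\right)} = \frac{2}{-9 + \left(\left(3 + k\right) k + k\right)} = \frac{2}{-9 + \left(k \left(3 + k\right) + k\right)} = \frac{2}{-9 + \left(k + k \left(3 + k\right)\right)} = \frac{2}{-9 + k + k \left(3 + k\right)}$)
$B{\left(-1597 \right)} - u{\left(1805 \right)} = \frac{2}{-9 - 1597 - 1597 \left(3 - 1597\right)} - 840 = \frac{2}{-9 - 1597 - -2545618} - 840 = \frac{2}{-9 - 1597 + 2545618} - 840 = \frac{2}{2544012} - 840 = 2 \cdot \frac{1}{2544012} - 840 = \frac{1}{1272006} - 840 = - \frac{1068485039}{1272006}$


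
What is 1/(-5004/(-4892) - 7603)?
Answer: -1223/9297218 ≈ -0.00013154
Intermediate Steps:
1/(-5004/(-4892) - 7603) = 1/(-5004*(-1/4892) - 7603) = 1/(1251/1223 - 7603) = 1/(-9297218/1223) = -1223/9297218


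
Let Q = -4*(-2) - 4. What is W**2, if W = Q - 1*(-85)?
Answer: 7921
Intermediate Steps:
Q = 4 (Q = 8 - 4 = 4)
W = 89 (W = 4 - 1*(-85) = 4 + 85 = 89)
W**2 = 89**2 = 7921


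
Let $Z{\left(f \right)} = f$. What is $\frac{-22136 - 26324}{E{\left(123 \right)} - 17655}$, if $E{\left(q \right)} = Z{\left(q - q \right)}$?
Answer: $\frac{9692}{3531} \approx 2.7448$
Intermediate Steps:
$E{\left(q \right)} = 0$ ($E{\left(q \right)} = q - q = 0$)
$\frac{-22136 - 26324}{E{\left(123 \right)} - 17655} = \frac{-22136 - 26324}{0 - 17655} = - \frac{48460}{-17655} = \left(-48460\right) \left(- \frac{1}{17655}\right) = \frac{9692}{3531}$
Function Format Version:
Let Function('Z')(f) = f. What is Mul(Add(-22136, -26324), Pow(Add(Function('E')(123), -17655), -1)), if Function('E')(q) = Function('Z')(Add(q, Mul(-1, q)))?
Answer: Rational(9692, 3531) ≈ 2.7448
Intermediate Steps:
Function('E')(q) = 0 (Function('E')(q) = Add(q, Mul(-1, q)) = 0)
Mul(Add(-22136, -26324), Pow(Add(Function('E')(123), -17655), -1)) = Mul(Add(-22136, -26324), Pow(Add(0, -17655), -1)) = Mul(-48460, Pow(-17655, -1)) = Mul(-48460, Rational(-1, 17655)) = Rational(9692, 3531)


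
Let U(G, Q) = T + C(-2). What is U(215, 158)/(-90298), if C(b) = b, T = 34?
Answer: -16/45149 ≈ -0.00035438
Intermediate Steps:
U(G, Q) = 32 (U(G, Q) = 34 - 2 = 32)
U(215, 158)/(-90298) = 32/(-90298) = 32*(-1/90298) = -16/45149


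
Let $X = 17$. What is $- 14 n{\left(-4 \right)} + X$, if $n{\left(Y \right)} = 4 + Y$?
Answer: $17$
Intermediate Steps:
$- 14 n{\left(-4 \right)} + X = - 14 \left(4 - 4\right) + 17 = \left(-14\right) 0 + 17 = 0 + 17 = 17$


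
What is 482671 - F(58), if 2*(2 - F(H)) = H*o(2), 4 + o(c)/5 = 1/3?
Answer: 1446412/3 ≈ 4.8214e+5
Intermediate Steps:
o(c) = -55/3 (o(c) = -20 + 5/3 = -55/3)
F(H) = 2 + 55*H/6 (F(H) = 2 - H*(-55)/(2*3) = 2 - (-55)*H/6 = 2 + 55*H/6)
482671 - F(58) = 482671 - (2 + (55/6)*58) = 482671 - (2 + 1595/3) = 482671 - 1*1601/3 = 482671 - 1601/3 = 1446412/3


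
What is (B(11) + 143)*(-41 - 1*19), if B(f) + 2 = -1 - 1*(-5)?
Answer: -8700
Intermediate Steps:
B(f) = 2 (B(f) = -2 + (-1 - 1*(-5)) = -2 + (-1 + 5) = -2 + 4 = 2)
(B(11) + 143)*(-41 - 1*19) = (2 + 143)*(-41 - 1*19) = 145*(-41 - 19) = 145*(-60) = -8700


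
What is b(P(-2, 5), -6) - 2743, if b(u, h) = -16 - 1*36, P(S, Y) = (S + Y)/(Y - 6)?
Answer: -2795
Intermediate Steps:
P(S, Y) = (S + Y)/(-6 + Y)
b(u, h) = -52 (b(u, h) = -16 - 36 = -52)
b(P(-2, 5), -6) - 2743 = -52 - 2743 = -2795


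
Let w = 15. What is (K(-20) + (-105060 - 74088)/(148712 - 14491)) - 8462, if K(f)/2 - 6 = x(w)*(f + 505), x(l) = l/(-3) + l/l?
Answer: -1655124078/134221 ≈ -12331.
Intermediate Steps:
x(l) = 1 - l/3 (x(l) = l*(-⅓) + 1 = -l/3 + 1 = 1 - l/3)
K(f) = -4028 - 8*f (K(f) = 12 + 2*((1 - ⅓*15)*(f + 505)) = 12 + 2*((1 - 5)*(505 + f)) = 12 + 2*(-4*(505 + f)) = 12 + 2*(-2020 - 4*f) = 12 + (-4040 - 8*f) = -4028 - 8*f)
(K(-20) + (-105060 - 74088)/(148712 - 14491)) - 8462 = ((-4028 - 8*(-20)) + (-105060 - 74088)/(148712 - 14491)) - 8462 = ((-4028 + 160) - 179148/134221) - 8462 = (-3868 - 179148*1/134221) - 8462 = (-3868 - 179148/134221) - 8462 = -519345976/134221 - 8462 = -1655124078/134221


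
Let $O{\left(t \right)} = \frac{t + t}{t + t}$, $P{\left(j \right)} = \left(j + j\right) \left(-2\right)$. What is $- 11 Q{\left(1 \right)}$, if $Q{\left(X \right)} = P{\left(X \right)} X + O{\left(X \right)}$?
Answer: $33$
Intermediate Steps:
$P{\left(j \right)} = - 4 j$ ($P{\left(j \right)} = 2 j \left(-2\right) = - 4 j$)
$O{\left(t \right)} = 1$ ($O{\left(t \right)} = \frac{2 t}{2 t} = 2 t \frac{1}{2 t} = 1$)
$Q{\left(X \right)} = 1 - 4 X^{2}$ ($Q{\left(X \right)} = - 4 X X + 1 = - 4 X^{2} + 1 = 1 - 4 X^{2}$)
$- 11 Q{\left(1 \right)} = - 11 \left(1 - 4 \cdot 1^{2}\right) = - 11 \left(1 - 4\right) = \left(-11\right) \left(-3\right) = 33$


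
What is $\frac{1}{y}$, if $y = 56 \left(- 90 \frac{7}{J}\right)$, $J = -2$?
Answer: $\frac{1}{17640} \approx 5.6689 \cdot 10^{-5}$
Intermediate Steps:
$y = 17640$ ($y = 56 \left(- 90 \frac{7}{-2}\right) = 56 \left(- 90 \cdot 7 \left(- \frac{1}{2}\right)\right) = 56 \left(\left(-90\right) \left(- \frac{7}{2}\right)\right) = 56 \cdot 315 = 17640$)
$\frac{1}{y} = \frac{1}{17640}$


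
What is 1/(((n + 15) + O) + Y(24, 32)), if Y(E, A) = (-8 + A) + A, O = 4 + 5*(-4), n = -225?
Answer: -1/170 ≈ -0.0058824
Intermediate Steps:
O = -16 (O = 4 - 20 = -16)
Y(E, A) = -8 + 2*A
1/(((n + 15) + O) + Y(24, 32)) = 1/(((-225 + 15) - 16) + (-8 + 2*32)) = 1/((-210 - 16) + (-8 + 64)) = 1/(-226 + 56) = 1/(-170) = -1/170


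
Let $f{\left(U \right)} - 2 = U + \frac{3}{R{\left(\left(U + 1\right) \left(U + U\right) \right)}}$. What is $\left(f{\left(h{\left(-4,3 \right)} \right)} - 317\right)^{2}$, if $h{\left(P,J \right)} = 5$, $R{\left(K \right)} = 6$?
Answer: $\frac{383161}{4} \approx 95790.0$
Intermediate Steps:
$f{\left(U \right)} = \frac{5}{2} + U$ ($f{\left(U \right)} = 2 + \left(U + \frac{3}{6}\right) = 2 + \left(U + 3 \cdot \frac{1}{6}\right) = 2 + \left(U + \frac{1}{2}\right) = 2 + \left(\frac{1}{2} + U\right) = \frac{5}{2} + U$)
$\left(f{\left(h{\left(-4,3 \right)} \right)} - 317\right)^{2} = \left(\left(\frac{5}{2} + 5\right) - 317\right)^{2} = \left(\frac{15}{2} - 317\right)^{2} = \left(- \frac{619}{2}\right)^{2} = \frac{383161}{4}$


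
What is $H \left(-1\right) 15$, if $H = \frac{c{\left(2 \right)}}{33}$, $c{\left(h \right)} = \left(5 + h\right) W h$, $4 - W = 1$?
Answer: $- \frac{210}{11} \approx -19.091$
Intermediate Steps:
$W = 3$ ($W = 4 - 1 = 3$)
$c{\left(h \right)} = h \left(15 + 3 h\right)$ ($c{\left(h \right)} = \left(5 + h\right) 3 h = \left(15 + 3 h\right) h = h \left(15 + 3 h\right)$)
$H = \frac{14}{11}$ ($H = \frac{3 \cdot 2 \left(5 + 2\right)}{33} = 3 \cdot 2 \cdot 7 \cdot \frac{1}{33} = 42 \cdot \frac{1}{33} = \frac{14}{11} \approx 1.2727$)
$H \left(-1\right) 15 = \frac{14}{11} \left(-1\right) 15 = \left(- \frac{14}{11}\right) 15 = - \frac{210}{11}$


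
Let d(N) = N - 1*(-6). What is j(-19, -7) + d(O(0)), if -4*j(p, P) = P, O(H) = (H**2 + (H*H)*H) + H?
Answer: 31/4 ≈ 7.7500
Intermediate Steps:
O(H) = H + H**2 + H**3 (O(H) = (H**2 + H**2*H) + H = (H**2 + H**3) + H = H + H**2 + H**3)
j(p, P) = -P/4
d(N) = 6 + N (d(N) = N + 6 = 6 + N)
j(-19, -7) + d(O(0)) = -1/4*(-7) + (6 + 0*(1 + 0 + 0**2)) = 7/4 + (6 + 0*(1 + 0 + 0)) = 7/4 + (6 + 0*1) = 7/4 + (6 + 0) = 7/4 + 6 = 31/4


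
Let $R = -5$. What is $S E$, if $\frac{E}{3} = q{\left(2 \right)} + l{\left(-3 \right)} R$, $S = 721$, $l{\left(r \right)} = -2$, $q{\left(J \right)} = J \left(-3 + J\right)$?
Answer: $17304$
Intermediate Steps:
$E = 24$ ($E = 3 \left(2 \left(-3 + 2\right) - -10\right) = 3 \left(2 \left(-1\right) + 10\right) = 3 \left(-2 + 10\right) = 3 \cdot 8 = 24$)
$S E = 721 \cdot 24 = 17304$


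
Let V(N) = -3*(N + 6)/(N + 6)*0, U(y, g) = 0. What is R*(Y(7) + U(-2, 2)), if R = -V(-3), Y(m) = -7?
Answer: 0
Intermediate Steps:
V(N) = 0 (V(N) = -3*(6 + N)/(6 + N)*0 = -3*1*0 = -3*0 = 0)
R = 0 (R = -1*0 = 0)
R*(Y(7) + U(-2, 2)) = 0*(-7 + 0) = 0*(-7) = 0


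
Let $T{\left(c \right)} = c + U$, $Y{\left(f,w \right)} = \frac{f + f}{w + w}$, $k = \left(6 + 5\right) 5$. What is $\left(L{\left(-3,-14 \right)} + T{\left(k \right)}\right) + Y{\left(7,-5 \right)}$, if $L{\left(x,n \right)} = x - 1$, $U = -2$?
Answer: $\frac{238}{5} \approx 47.6$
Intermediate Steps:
$k = 55$ ($k = 11 \cdot 5 = 55$)
$L{\left(x,n \right)} = -1 + x$
$Y{\left(f,w \right)} = \frac{f}{w}$ ($Y{\left(f,w \right)} = \frac{2 f}{2 w} = 2 f \frac{1}{2 w} = \frac{f}{w}$)
$T{\left(c \right)} = -2 + c$ ($T{\left(c \right)} = c - 2 = -2 + c$)
$\left(L{\left(-3,-14 \right)} + T{\left(k \right)}\right) + Y{\left(7,-5 \right)} = \left(\left(-1 - 3\right) + \left(-2 + 55\right)\right) + \frac{7}{-5} = \left(-4 + 53\right) + 7 \left(- \frac{1}{5}\right) = 49 - \frac{7}{5} = \frac{238}{5}$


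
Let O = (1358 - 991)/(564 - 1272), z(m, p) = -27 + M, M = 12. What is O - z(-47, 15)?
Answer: 10253/708 ≈ 14.482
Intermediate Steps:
z(m, p) = -15 (z(m, p) = -27 + 12 = -15)
O = -367/708 (O = 367/(-708) = 367*(-1/708) = -367/708 ≈ -0.51836)
O - z(-47, 15) = -367/708 - 1*(-15) = -367/708 + 15 = 10253/708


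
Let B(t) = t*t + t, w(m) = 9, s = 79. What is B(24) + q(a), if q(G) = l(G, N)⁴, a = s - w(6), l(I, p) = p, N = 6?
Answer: 1896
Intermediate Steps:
B(t) = t + t² (B(t) = t² + t = t + t²)
a = 70 (a = 79 - 1*9 = 79 - 9 = 70)
q(G) = 1296 (q(G) = 6⁴ = 1296)
B(24) + q(a) = 24*(1 + 24) + 1296 = 24*25 + 1296 = 600 + 1296 = 1896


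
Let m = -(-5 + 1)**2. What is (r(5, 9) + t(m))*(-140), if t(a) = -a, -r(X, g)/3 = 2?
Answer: -1400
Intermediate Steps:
r(X, g) = -6 (r(X, g) = -3*2 = -6)
m = -16 (m = -1*(-4)**2 = -1*16 = -16)
(r(5, 9) + t(m))*(-140) = (-6 - 1*(-16))*(-140) = (-6 + 16)*(-140) = 10*(-140) = -1400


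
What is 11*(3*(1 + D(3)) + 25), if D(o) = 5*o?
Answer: 803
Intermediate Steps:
11*(3*(1 + D(3)) + 25) = 11*(3*(1 + 5*3) + 25) = 11*(3*(1 + 15) + 25) = 11*(3*16 + 25) = 11*(48 + 25) = 11*73 = 803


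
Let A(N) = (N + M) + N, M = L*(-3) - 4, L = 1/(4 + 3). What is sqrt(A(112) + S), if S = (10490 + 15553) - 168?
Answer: sqrt(1278634)/7 ≈ 161.54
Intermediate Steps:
L = 1/7 ≈ 0.14286
M = -31/7 (M = (1/7)*(-3) - 4 = -3/7 - 4 = -31/7 ≈ -4.4286)
A(N) = -31/7 + 2*N (A(N) = (N - 31/7) + N = (-31/7 + N) + N = -31/7 + 2*N)
S = 25875 (S = 26043 - 168 = 25875)
sqrt(A(112) + S) = sqrt((-31/7 + 2*112) + 25875) = sqrt((-31/7 + 224) + 25875) = sqrt(1537/7 + 25875) = sqrt(182662/7) = sqrt(1278634)/7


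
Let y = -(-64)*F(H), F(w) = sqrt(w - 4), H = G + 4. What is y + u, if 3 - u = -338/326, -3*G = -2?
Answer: 658/163 + 64*sqrt(6)/3 ≈ 56.293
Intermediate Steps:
G = 2/3 (G = -1/3*(-2) = 2/3 ≈ 0.66667)
H = 14/3 (H = 2/3 + 4 = 14/3 ≈ 4.6667)
F(w) = sqrt(-4 + w)
u = 658/163 (u = 3 - (-338)/326 = 3 - 1*(-169/163) = 3 + 169/163 = 658/163 ≈ 4.0368)
y = 64*sqrt(6)/3 (y = -(-64)*sqrt(-4 + 14/3) = -(-64)*sqrt(2/3) = -(-64)*sqrt(6)/3 = 64*sqrt(6)/3 ≈ 52.256)
y + u = 64*sqrt(6)/3 + 658/163 = 658/163 + 64*sqrt(6)/3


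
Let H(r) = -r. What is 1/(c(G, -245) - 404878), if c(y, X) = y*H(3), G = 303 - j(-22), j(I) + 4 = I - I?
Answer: -1/405799 ≈ -2.4643e-6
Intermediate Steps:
j(I) = -4 (j(I) = -4 + (I - I) = -4 + 0 = -4)
G = 307 (G = 303 - 1*(-4) = 303 + 4 = 307)
c(y, X) = -3*y (c(y, X) = y*(-1*3) = y*(-3) = -3*y)
1/(c(G, -245) - 404878) = 1/(-3*307 - 404878) = 1/(-921 - 404878) = 1/(-405799) = -1/405799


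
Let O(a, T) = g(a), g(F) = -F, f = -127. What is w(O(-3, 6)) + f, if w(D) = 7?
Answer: -120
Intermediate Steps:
O(a, T) = -a
w(O(-3, 6)) + f = 7 - 127 = -120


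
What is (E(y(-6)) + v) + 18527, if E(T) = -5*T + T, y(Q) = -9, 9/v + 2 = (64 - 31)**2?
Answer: 20177990/1087 ≈ 18563.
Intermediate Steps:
v = 9/1087 (v = 9/(-2 + (64 - 31)**2) = 9/(-2 + 33**2) = 9/(-2 + 1089) = 9/1087 ≈ 0.0082797)
E(T) = -4*T
(E(y(-6)) + v) + 18527 = (-4*(-9) + 9/1087) + 18527 = (36 + 9/1087) + 18527 = 39141/1087 + 18527 = 20177990/1087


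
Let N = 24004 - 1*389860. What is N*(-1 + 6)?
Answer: -1829280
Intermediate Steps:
N = -365856 (N = 24004 - 389860 = -365856)
N*(-1 + 6) = -365856*(-1 + 6) = -365856*5 = -1829280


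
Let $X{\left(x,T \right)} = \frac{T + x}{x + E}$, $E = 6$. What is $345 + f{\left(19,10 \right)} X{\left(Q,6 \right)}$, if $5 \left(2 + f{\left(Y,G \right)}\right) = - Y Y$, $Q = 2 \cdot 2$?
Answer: $\frac{1354}{5} \approx 270.8$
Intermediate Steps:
$Q = 4$
$X{\left(x,T \right)} = \frac{T + x}{6 + x}$ ($X{\left(x,T \right)} = \frac{T + x}{x + 6} = \frac{T + x}{6 + x}$)
$f{\left(Y,G \right)} = -2 - \frac{Y^{2}}{5}$ ($f{\left(Y,G \right)} = -2 + \frac{\left(-1\right) Y Y}{5} = -2 + \frac{\left(-1\right) Y^{2}}{5} = -2 - \frac{Y^{2}}{5}$)
$345 + f{\left(19,10 \right)} X{\left(Q,6 \right)} = 345 + \left(-2 - \frac{19^{2}}{5}\right) \frac{6 + 4}{6 + 4} = 345 + \left(-2 - \frac{361}{5}\right) \frac{1}{10} \cdot 10 = 345 - \frac{371}{5} = \frac{1354}{5}$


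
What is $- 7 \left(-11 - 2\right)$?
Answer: $91$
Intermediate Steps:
$- 7 \left(-11 - 2\right) = \left(-7\right) \left(-13\right) = 91$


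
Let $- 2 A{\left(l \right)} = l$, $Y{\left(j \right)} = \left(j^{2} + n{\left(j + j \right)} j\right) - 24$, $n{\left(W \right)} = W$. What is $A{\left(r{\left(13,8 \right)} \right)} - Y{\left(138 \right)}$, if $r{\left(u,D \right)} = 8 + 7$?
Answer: $- \frac{114231}{2} \approx -57116.0$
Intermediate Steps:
$r{\left(u,D \right)} = 15$
$Y{\left(j \right)} = -24 + 3 j^{2}$ ($Y{\left(j \right)} = \left(j^{2} + \left(j + j\right) j\right) - 24 = \left(j^{2} + 2 j j\right) - 24 = \left(j^{2} + 2 j^{2}\right) - 24 = 3 j^{2} - 24 = -24 + 3 j^{2}$)
$A{\left(l \right)} = - \frac{l}{2}$
$A{\left(r{\left(13,8 \right)} \right)} - Y{\left(138 \right)} = \left(- \frac{1}{2}\right) 15 - \left(-24 + 3 \cdot 138^{2}\right) = - \frac{15}{2} - \left(-24 + 3 \cdot 19044\right) = - \frac{15}{2} - \left(-24 + 57132\right) = - \frac{15}{2} - 57108 = - \frac{114231}{2}$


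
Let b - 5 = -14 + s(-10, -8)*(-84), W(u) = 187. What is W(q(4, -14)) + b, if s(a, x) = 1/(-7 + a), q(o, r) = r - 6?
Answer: 3110/17 ≈ 182.94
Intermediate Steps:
q(o, r) = -6 + r
b = -69/17 (b = 5 + (-14 - 84/(-7 - 10)) = 5 + (-14 - 84/(-17)) = 5 + (-14 - 1/17*(-84)) = 5 + (-14 + 84/17) = 5 - 154/17 = -69/17 ≈ -4.0588)
W(q(4, -14)) + b = 187 - 69/17 = 3110/17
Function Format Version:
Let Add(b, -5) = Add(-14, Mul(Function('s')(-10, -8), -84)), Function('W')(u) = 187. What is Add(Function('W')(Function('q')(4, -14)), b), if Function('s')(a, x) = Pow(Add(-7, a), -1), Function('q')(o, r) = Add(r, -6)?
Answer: Rational(3110, 17) ≈ 182.94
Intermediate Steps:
Function('q')(o, r) = Add(-6, r)
b = Rational(-69, 17) (b = Add(5, Add(-14, Mul(Pow(Add(-7, -10), -1), -84))) = Add(5, Add(-14, Mul(Pow(-17, -1), -84))) = Add(5, Add(-14, Mul(Rational(-1, 17), -84))) = Add(5, Add(-14, Rational(84, 17))) = Add(5, Rational(-154, 17)) = Rational(-69, 17) ≈ -4.0588)
Add(Function('W')(Function('q')(4, -14)), b) = Add(187, Rational(-69, 17)) = Rational(3110, 17)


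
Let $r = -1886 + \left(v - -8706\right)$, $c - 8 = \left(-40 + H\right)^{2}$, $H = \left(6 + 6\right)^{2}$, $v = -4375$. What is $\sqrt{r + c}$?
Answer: $\sqrt{13269} \approx 115.19$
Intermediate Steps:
$H = 144$ ($H = 12^{2} = 144$)
$c = 10824$ ($c = 8 + \left(-40 + 144\right)^{2} = 8 + 104^{2} = 8 + 10816 = 10824$)
$r = 2445$ ($r = -1886 - -4331 = -1886 + \left(-4375 + 8706\right) = -1886 + 4331 = 2445$)
$\sqrt{r + c} = \sqrt{2445 + 10824} = \sqrt{13269}$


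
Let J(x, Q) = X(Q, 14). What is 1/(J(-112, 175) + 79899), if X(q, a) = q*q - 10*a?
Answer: 1/110384 ≈ 9.0593e-6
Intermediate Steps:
X(q, a) = q**2 - 10*a
J(x, Q) = -140 + Q**2 (J(x, Q) = Q**2 - 10*14 = Q**2 - 140 = -140 + Q**2)
1/(J(-112, 175) + 79899) = 1/((-140 + 175**2) + 79899) = 1/((-140 + 30625) + 79899) = 1/(30485 + 79899) = 1/110384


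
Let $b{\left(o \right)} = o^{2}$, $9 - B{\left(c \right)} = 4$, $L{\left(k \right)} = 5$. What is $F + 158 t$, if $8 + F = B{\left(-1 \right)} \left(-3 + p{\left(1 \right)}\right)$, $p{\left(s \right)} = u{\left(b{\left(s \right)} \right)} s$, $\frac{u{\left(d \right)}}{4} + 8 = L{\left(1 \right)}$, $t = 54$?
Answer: $8449$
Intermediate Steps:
$B{\left(c \right)} = 5$ ($B{\left(c \right)} = 9 - 4 = 5$)
$u{\left(d \right)} = -12$ ($u{\left(d \right)} = -32 + 4 \cdot 5 = -32 + 20 = -12$)
$p{\left(s \right)} = - 12 s$
$F = -83$ ($F = -8 + 5 \left(-3 - 12\right) = -8 + 5 \left(-15\right) = -8 - 75 = -83$)
$F + 158 t = -83 + 158 \cdot 54 = -83 + 8532 = 8449$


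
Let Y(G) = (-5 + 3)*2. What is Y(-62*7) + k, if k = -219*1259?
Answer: -275725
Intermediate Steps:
Y(G) = -4 (Y(G) = -2*2 = -4)
k = -275721
Y(-62*7) + k = -4 - 275721 = -275725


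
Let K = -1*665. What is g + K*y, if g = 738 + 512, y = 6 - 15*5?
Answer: 47135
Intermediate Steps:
K = -665
y = -69 (y = 6 - 75 = -69)
g = 1250
g + K*y = 1250 - 665*(-69) = 1250 + 45885 = 47135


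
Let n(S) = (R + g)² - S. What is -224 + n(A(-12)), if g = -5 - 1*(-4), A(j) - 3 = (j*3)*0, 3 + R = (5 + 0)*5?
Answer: 214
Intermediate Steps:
R = 22 (R = -3 + (5 + 0)*5 = -3 + 5*5 = -3 + 25 = 22)
A(j) = 3 (A(j) = 3 + (j*3)*0 = 3 + (3*j)*0 = 3 + 0 = 3)
g = -1 (g = -5 + 4 = -1)
n(S) = 441 - S (n(S) = (22 - 1)² - S = 21² - S = 441 - S)
-224 + n(A(-12)) = -224 + (441 - 1*3) = -224 + (441 - 3) = -224 + 438 = 214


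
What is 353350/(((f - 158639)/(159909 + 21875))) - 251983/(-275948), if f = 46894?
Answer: -3545008718597373/6167161852 ≈ -5.7482e+5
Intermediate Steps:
353350/(((f - 158639)/(159909 + 21875))) - 251983/(-275948) = 353350/(((46894 - 158639)/(159909 + 21875))) - 251983/(-275948) = 353350/((-111745/181784)) - 251983*(-1/275948) = 353350/((-111745*1/181784)) + 251983/275948 = 353350/(-111745/181784) + 251983/275948 = 353350*(-181784/111745) + 251983/275948 = -12846675280/22349 + 251983/275948 = -3545008718597373/6167161852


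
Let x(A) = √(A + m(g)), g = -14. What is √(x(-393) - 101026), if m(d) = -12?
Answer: √(-101026 + 9*I*√5) ≈ 0.032 + 317.85*I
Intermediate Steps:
x(A) = √(-12 + A) (x(A) = √(A - 12) = √(-12 + A))
√(x(-393) - 101026) = √(√(-12 - 393) - 101026) = √(√(-405) - 101026) = √(9*I*√5 - 101026) = √(-101026 + 9*I*√5)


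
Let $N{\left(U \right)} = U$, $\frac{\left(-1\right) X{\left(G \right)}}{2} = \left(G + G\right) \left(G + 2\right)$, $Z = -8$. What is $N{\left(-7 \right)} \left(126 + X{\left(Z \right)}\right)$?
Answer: $462$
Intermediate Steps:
$X{\left(G \right)} = - 4 G \left(2 + G\right)$ ($X{\left(G \right)} = - 2 \left(G + G\right) \left(G + 2\right) = - 2 \cdot 2 G \left(2 + G\right) = - 4 G \left(2 + G\right)$)
$N{\left(-7 \right)} \left(126 + X{\left(Z \right)}\right) = - 7 \left(126 - - 32 \left(2 - 8\right)\right) = - 7 \left(126 - \left(-32\right) \left(-6\right)\right) = - 7 \left(126 - 192\right) = \left(-7\right) \left(-66\right) = 462$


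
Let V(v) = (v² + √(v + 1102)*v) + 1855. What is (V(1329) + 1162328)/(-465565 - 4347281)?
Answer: -488404/802141 - 443*√2431/1604282 ≈ -0.62249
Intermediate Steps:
V(v) = 1855 + v² + v*√(1102 + v) (V(v) = (v² + √(1102 + v)*v) + 1855 = (v² + v*√(1102 + v)) + 1855 = 1855 + v² + v*√(1102 + v))
(V(1329) + 1162328)/(-465565 - 4347281) = ((1855 + 1329² + 1329*√(1102 + 1329)) + 1162328)/(-465565 - 4347281) = ((1855 + 1766241 + 1329*√2431) + 1162328)/(-4812846) = ((1768096 + 1329*√2431) + 1162328)*(-1/4812846) = (2930424 + 1329*√2431)*(-1/4812846) = -488404/802141 - 443*√2431/1604282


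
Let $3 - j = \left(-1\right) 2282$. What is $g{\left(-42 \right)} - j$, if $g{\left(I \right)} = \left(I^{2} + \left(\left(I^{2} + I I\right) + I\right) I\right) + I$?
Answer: $-146975$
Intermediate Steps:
$j = 2285$ ($j = 3 - \left(-1\right) 2282 = 3 - -2282 = 3 + 2282 = 2285$)
$g{\left(I \right)} = I + I^{2} + I \left(I + 2 I^{2}\right)$ ($g{\left(I \right)} = \left(I^{2} + \left(\left(I^{2} + I^{2}\right) + I\right) I\right) + I = \left(I^{2} + \left(2 I^{2} + I\right) I\right) + I = \left(I^{2} + \left(I + 2 I^{2}\right) I\right) + I = \left(I^{2} + I \left(I + 2 I^{2}\right)\right) + I = I + I^{2} + I \left(I + 2 I^{2}\right)$)
$g{\left(-42 \right)} - j = - 42 \left(1 + 2 \left(-42\right) + 2 \left(-42\right)^{2}\right) - 2285 = - 42 \left(1 - 84 + 2 \cdot 1764\right) - 2285 = - 42 \left(1 - 84 + 3528\right) - 2285 = \left(-42\right) 3445 - 2285 = -144690 - 2285 = -146975$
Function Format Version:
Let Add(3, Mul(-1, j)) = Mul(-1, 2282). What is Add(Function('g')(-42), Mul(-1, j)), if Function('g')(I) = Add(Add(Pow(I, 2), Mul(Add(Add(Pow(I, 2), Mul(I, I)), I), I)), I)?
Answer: -146975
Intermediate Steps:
j = 2285 (j = Add(3, Mul(-1, Mul(-1, 2282))) = Add(3, Mul(-1, -2282)) = Add(3, 2282) = 2285)
Function('g')(I) = Add(I, Pow(I, 2), Mul(I, Add(I, Mul(2, Pow(I, 2))))) (Function('g')(I) = Add(Add(Pow(I, 2), Mul(Add(Add(Pow(I, 2), Pow(I, 2)), I), I)), I) = Add(Add(Pow(I, 2), Mul(Add(Mul(2, Pow(I, 2)), I), I)), I) = Add(Add(Pow(I, 2), Mul(Add(I, Mul(2, Pow(I, 2))), I)), I) = Add(Add(Pow(I, 2), Mul(I, Add(I, Mul(2, Pow(I, 2))))), I) = Add(I, Pow(I, 2), Mul(I, Add(I, Mul(2, Pow(I, 2))))))
Add(Function('g')(-42), Mul(-1, j)) = Add(Mul(-42, Add(1, Mul(2, -42), Mul(2, Pow(-42, 2)))), Mul(-1, 2285)) = Add(Mul(-42, Add(1, -84, Mul(2, 1764))), -2285) = Add(Mul(-42, Add(1, -84, 3528)), -2285) = Add(Mul(-42, 3445), -2285) = Add(-144690, -2285) = -146975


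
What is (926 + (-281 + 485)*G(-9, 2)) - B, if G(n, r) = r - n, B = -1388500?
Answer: 1391670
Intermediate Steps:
(926 + (-281 + 485)*G(-9, 2)) - B = (926 + (-281 + 485)*(2 - 1*(-9))) - 1*(-1388500) = (926 + 204*(2 + 9)) + 1388500 = (926 + 204*11) + 1388500 = (926 + 2244) + 1388500 = 3170 + 1388500 = 1391670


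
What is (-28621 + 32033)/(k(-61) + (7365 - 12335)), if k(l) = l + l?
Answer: -853/1273 ≈ -0.67007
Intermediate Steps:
k(l) = 2*l
(-28621 + 32033)/(k(-61) + (7365 - 12335)) = (-28621 + 32033)/(2*(-61) + (7365 - 12335)) = 3412/(-122 - 4970) = 3412/(-5092) = 3412*(-1/5092) = -853/1273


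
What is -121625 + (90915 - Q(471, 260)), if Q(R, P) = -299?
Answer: -30411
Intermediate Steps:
-121625 + (90915 - Q(471, 260)) = -121625 + (90915 - 1*(-299)) = -121625 + (90915 + 299) = -121625 + 91214 = -30411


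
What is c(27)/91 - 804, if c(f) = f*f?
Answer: -72435/91 ≈ -795.99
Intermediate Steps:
c(f) = f²
c(27)/91 - 804 = 27²/91 - 804 = 729*(1/91) - 804 = 729/91 - 804 = -72435/91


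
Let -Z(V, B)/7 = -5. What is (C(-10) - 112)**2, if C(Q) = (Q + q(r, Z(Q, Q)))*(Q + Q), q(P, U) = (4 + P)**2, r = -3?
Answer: 4624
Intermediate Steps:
Z(V, B) = 35 (Z(V, B) = -7*(-5) = 35)
C(Q) = 2*Q*(1 + Q) (C(Q) = (Q + (4 - 3)**2)*(Q + Q) = (Q + 1**2)*(2*Q) = (Q + 1)*(2*Q) = (1 + Q)*(2*Q) = 2*Q*(1 + Q))
(C(-10) - 112)**2 = (2*(-10)*(1 - 10) - 112)**2 = (2*(-10)*(-9) - 112)**2 = (180 - 112)**2 = 68**2 = 4624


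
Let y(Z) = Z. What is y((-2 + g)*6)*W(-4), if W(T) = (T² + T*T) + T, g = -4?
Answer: -1008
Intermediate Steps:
W(T) = T + 2*T² (W(T) = (T² + T²) + T = 2*T² + T = T + 2*T²)
y((-2 + g)*6)*W(-4) = ((-2 - 4)*6)*(-4*(1 + 2*(-4))) = (-6*6)*(-4*(1 - 8)) = -(-144)*(-7) = -36*28 = -1008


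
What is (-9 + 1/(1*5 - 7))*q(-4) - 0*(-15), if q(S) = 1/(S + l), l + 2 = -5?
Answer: 19/22 ≈ 0.86364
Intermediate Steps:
l = -7 (l = -2 - 5 = -7)
q(S) = 1/(-7 + S) (q(S) = 1/(S - 7) = 1/(-7 + S))
(-9 + 1/(1*5 - 7))*q(-4) - 0*(-15) = (-9 + 1/(1*5 - 7))/(-7 - 4) - 0*(-15) = (-9 + 1/(5 - 7))/(-11) - 367*0 = (-9 + 1/(-2))*(-1/11) + 0 = (-9 - ½)*(-1/11) + 0 = -19/2*(-1/11) + 0 = 19/22 + 0 = 19/22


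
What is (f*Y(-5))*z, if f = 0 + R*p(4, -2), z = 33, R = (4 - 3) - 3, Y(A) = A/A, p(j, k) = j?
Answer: -264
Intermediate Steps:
Y(A) = 1
R = -2 (R = 1 - 3 = -2)
f = -8 (f = 0 - 2*4 = 0 - 8 = -8)
(f*Y(-5))*z = -8*1*33 = -8*33 = -264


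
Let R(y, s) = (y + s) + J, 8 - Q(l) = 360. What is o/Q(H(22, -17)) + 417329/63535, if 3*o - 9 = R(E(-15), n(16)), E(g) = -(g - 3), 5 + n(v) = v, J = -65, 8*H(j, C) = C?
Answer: 147471623/22364320 ≈ 6.5941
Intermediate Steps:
H(j, C) = C/8
Q(l) = -352 (Q(l) = 8 - 1*360 = 8 - 360 = -352)
n(v) = -5 + v
E(g) = 3 - g (E(g) = -(-3 + g) = 3 - g)
R(y, s) = -65 + s + y (R(y, s) = (y + s) - 65 = (s + y) - 65 = -65 + s + y)
o = -9 (o = 3 + (-65 + (-5 + 16) + (3 - 1*(-15)))/3 = 3 + (-65 + 11 + (3 + 15))/3 = 3 + (-65 + 11 + 18)/3 = 3 + (1/3)*(-36) = 3 - 12 = -9)
o/Q(H(22, -17)) + 417329/63535 = -9/(-352) + 417329/63535 = -9*(-1/352) + 417329*(1/63535) = 9/352 + 417329/63535 = 147471623/22364320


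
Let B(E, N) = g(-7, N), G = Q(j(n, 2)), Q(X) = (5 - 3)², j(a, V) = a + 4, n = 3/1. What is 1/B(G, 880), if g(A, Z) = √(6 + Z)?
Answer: √886/886 ≈ 0.033596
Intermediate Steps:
n = 3 (n = 3*1 = 3)
j(a, V) = 4 + a
Q(X) = 4 (Q(X) = 2² = 4)
G = 4
B(E, N) = √(6 + N)
1/B(G, 880) = 1/(√(6 + 880)) = 1/(√886) = √886/886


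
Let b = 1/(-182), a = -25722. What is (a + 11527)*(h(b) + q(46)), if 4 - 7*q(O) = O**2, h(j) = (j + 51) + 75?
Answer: 453970295/182 ≈ 2.4943e+6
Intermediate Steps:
b = -1/182 ≈ -0.0054945
h(j) = 126 + j (h(j) = (51 + j) + 75 = 126 + j)
q(O) = 4/7 - O**2/7
(a + 11527)*(h(b) + q(46)) = (-25722 + 11527)*((126 - 1/182) + (4/7 - 1/7*46**2)) = -14195*(22931/182 + (4/7 - 1/7*2116)) = -14195*(22931/182 + (4/7 - 2116/7)) = -14195*(22931/182 - 2112/7) = -14195*(-31981/182) = 453970295/182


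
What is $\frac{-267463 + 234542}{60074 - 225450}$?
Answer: $\frac{32921}{165376} \approx 0.19907$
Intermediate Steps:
$\frac{-267463 + 234542}{60074 - 225450} = - \frac{32921}{-165376} = \left(-32921\right) \left(- \frac{1}{165376}\right) = \frac{32921}{165376}$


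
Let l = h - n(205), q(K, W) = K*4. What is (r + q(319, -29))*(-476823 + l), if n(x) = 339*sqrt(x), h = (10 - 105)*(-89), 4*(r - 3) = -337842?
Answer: 38959552792 + 56397057*sqrt(205)/2 ≈ 3.9363e+10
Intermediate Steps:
q(K, W) = 4*K
r = -168915/2 (r = 3 + (1/4)*(-337842) = 3 - 168921/2 = -168915/2 ≈ -84458.)
h = 8455 (h = -95*(-89) = 8455)
l = 8455 - 339*sqrt(205) ≈ 3601.3
(r + q(319, -29))*(-476823 + l) = (-168915/2 + 4*319)*(-476823 + (8455 - 339*sqrt(205))) = (-168915/2 + 1276)*(-468368 - 339*sqrt(205)) = -166363*(-468368 - 339*sqrt(205))/2 = 38959552792 + 56397057*sqrt(205)/2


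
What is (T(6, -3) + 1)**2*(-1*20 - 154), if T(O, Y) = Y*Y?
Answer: -17400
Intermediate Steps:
T(O, Y) = Y**2
(T(6, -3) + 1)**2*(-1*20 - 154) = ((-3)**2 + 1)**2*(-1*20 - 154) = (9 + 1)**2*(-20 - 154) = 10**2*(-174) = 100*(-174) = -17400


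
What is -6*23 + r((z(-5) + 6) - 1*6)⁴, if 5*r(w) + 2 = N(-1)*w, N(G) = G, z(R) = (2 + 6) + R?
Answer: -137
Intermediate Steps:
z(R) = 8 + R
r(w) = -⅖ - w/5 (r(w) = -⅖ + (-w)/5 = -⅖ - w/5)
-6*23 + r((z(-5) + 6) - 1*6)⁴ = -6*23 + (-⅖ - (((8 - 5) + 6) - 1*6)/5)⁴ = -138 + (-⅖ - ((3 + 6) - 6)/5)⁴ = -138 + (-⅖ - (9 - 6)/5)⁴ = -138 + (-⅖ - ⅕*3)⁴ = -138 + (-⅖ - ⅗)⁴ = -138 + (-1)⁴ = -138 + 1 = -137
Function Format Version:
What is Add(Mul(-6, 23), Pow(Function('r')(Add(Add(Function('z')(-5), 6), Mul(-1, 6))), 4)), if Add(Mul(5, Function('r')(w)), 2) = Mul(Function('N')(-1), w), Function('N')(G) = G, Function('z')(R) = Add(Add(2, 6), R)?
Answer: -137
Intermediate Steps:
Function('z')(R) = Add(8, R)
Function('r')(w) = Add(Rational(-2, 5), Mul(Rational(-1, 5), w)) (Function('r')(w) = Add(Rational(-2, 5), Mul(Rational(1, 5), Mul(-1, w))) = Add(Rational(-2, 5), Mul(Rational(-1, 5), w)))
Add(Mul(-6, 23), Pow(Function('r')(Add(Add(Function('z')(-5), 6), Mul(-1, 6))), 4)) = Add(Mul(-6, 23), Pow(Add(Rational(-2, 5), Mul(Rational(-1, 5), Add(Add(Add(8, -5), 6), Mul(-1, 6)))), 4)) = Add(-138, Pow(Add(Rational(-2, 5), Mul(Rational(-1, 5), Add(Add(3, 6), -6))), 4)) = Add(-138, Pow(Add(Rational(-2, 5), Mul(Rational(-1, 5), Add(9, -6))), 4)) = Add(-138, Pow(Add(Rational(-2, 5), Mul(Rational(-1, 5), 3)), 4)) = Add(-138, Pow(Add(Rational(-2, 5), Rational(-3, 5)), 4)) = Add(-138, Pow(-1, 4)) = Add(-138, 1) = -137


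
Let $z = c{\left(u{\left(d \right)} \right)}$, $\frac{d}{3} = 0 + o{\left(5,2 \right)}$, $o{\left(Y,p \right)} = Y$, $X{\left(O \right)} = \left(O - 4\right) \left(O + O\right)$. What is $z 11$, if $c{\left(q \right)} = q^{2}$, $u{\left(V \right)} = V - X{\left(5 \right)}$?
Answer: $275$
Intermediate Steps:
$X{\left(O \right)} = 2 O \left(-4 + O\right)$ ($X{\left(O \right)} = \left(-4 + O\right) 2 O = 2 O \left(-4 + O\right)$)
$d = 15$ ($d = 3 \left(0 + 5\right) = 3 \cdot 5 = 15$)
$u{\left(V \right)} = -10 + V$ ($u{\left(V \right)} = V - 2 \cdot 5 \left(-4 + 5\right) = V - 2 \cdot 5 \cdot 1 = V - 10 = -10 + V$)
$z = 25$ ($z = \left(-10 + 15\right)^{2} = 5^{2} = 25$)
$z 11 = 25 \cdot 11 = 275$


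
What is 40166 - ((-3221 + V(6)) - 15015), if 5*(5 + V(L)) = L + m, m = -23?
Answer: 292052/5 ≈ 58410.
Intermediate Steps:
V(L) = -48/5 + L/5 (V(L) = -5 + (L - 23)/5 = -5 + (-23 + L)/5 = -5 + (-23/5 + L/5) = -48/5 + L/5)
40166 - ((-3221 + V(6)) - 15015) = 40166 - ((-3221 + (-48/5 + (1/5)*6)) - 15015) = 40166 - ((-3221 + (-48/5 + 6/5)) - 15015) = 40166 - ((-3221 - 42/5) - 15015) = 40166 - (-16147/5 - 15015) = 40166 - 1*(-91222/5) = 40166 + 91222/5 = 292052/5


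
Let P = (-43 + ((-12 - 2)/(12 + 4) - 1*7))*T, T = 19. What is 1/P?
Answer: -8/7733 ≈ -0.0010345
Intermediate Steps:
P = -7733/8 (P = (-43 + ((-12 - 2)/(12 + 4) - 1*7))*19 = (-43 + (-14/16 - 7))*19 = (-43 + (-14*1/16 - 7))*19 = (-43 + (-7/8 - 7))*19 = (-43 - 63/8)*19 = -407/8*19 = -7733/8 ≈ -966.63)
1/P = 1/(-7733/8) = -8/7733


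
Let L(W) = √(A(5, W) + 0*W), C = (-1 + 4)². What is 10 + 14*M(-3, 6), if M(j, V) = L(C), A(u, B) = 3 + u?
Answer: 10 + 28*√2 ≈ 49.598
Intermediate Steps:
C = 9 (C = 3² = 9)
L(W) = 2*√2 (L(W) = √((3 + 5) + 0*W) = √(8 + 0) = √8 = 2*√2)
M(j, V) = 2*√2
10 + 14*M(-3, 6) = 10 + 14*(2*√2) = 10 + 28*√2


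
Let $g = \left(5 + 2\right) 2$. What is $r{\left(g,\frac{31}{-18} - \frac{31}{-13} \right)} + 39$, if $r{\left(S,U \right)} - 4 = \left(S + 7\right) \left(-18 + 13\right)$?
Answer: $-62$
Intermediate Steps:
$g = 14$ ($g = 7 \cdot 2 = 14$)
$r{\left(S,U \right)} = -31 - 5 S$ ($r{\left(S,U \right)} = 4 + \left(S + 7\right) \left(-18 + 13\right) = 4 + \left(7 + S\right) \left(-5\right) = 4 - \left(35 + 5 S\right) = -31 - 5 S$)
$r{\left(g,\frac{31}{-18} - \frac{31}{-13} \right)} + 39 = \left(-31 - 70\right) + 39 = -101 + 39 = -62$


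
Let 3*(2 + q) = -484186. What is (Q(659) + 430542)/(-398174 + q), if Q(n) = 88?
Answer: -645945/839357 ≈ -0.76957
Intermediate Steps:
q = -484192/3 (q = -2 + (1/3)*(-484186) = -2 - 484186/3 = -484192/3 ≈ -1.6140e+5)
(Q(659) + 430542)/(-398174 + q) = (88 + 430542)/(-398174 - 484192/3) = 430630/(-1678714/3) = 430630*(-3/1678714) = -645945/839357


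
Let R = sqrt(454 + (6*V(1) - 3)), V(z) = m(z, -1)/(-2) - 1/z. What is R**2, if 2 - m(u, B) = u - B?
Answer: 445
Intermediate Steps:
m(u, B) = 2 + B - u (m(u, B) = 2 - (u - B) = 2 + (B - u) = 2 + B - u)
V(z) = -1/2 + z/2 - 1/z (V(z) = (2 - 1 - z)/(-2) - 1/z = (1 - z)*(-1/2) - 1/z = (-1/2 + z/2) - 1/z = -1/2 + z/2 - 1/z)
R = sqrt(445) (R = sqrt(454 + (6*((1/2)*(-2 + 1*(-1 + 1))/1) - 3)) = sqrt(454 + (6*((1/2)*1*(-2 + 1*0)) - 3)) = sqrt(454 + (6*((1/2)*1*(-2 + 0)) - 3)) = sqrt(454 + (6*((1/2)*1*(-2)) - 3)) = sqrt(454 + (6*(-1) - 3)) = sqrt(454 + (-6 - 3)) = sqrt(454 - 9) = sqrt(445) ≈ 21.095)
R**2 = (sqrt(445))**2 = 445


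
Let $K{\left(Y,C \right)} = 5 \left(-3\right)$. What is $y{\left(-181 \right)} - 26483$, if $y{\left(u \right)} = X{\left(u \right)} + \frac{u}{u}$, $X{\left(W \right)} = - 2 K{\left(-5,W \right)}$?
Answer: $-26452$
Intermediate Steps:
$K{\left(Y,C \right)} = -15$
$X{\left(W \right)} = 30$ ($X{\left(W \right)} = \left(-2\right) \left(-15\right) = 30$)
$y{\left(u \right)} = 31$ ($y{\left(u \right)} = 30 + \frac{u}{u} = 30 + 1 = 31$)
$y{\left(-181 \right)} - 26483 = 31 - 26483 = -26452$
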